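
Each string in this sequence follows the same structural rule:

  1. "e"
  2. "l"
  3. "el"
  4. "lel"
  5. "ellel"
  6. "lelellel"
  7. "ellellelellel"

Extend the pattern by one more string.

Each term (from the third on) is the two preceding terms concatenated in order: term 3 = e·l = el.
So term 8 is lelellel·ellellelellel.

lelellelellellelellel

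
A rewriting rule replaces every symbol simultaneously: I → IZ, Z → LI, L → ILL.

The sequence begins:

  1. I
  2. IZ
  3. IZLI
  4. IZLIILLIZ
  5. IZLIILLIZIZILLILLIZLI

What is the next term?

Rewriting the 21 symbols of IZLIILLIZIZILLILLIZLI one by one yields IZ LI ILL IZ IZ ILL ILL IZ LI IZ LI IZ ILL ILL IZ ILL ILL IZ LI ILL IZ; concatenated:

IZLIILLIZIZILLILLIZLIIZLIIZILLILLIZILLILLIZLIILLIZ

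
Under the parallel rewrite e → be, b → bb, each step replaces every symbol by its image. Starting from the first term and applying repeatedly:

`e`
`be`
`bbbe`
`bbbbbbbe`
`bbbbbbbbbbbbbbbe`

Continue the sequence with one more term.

bbbbbbbbbbbbbbbbbbbbbbbbbbbbbbbe

Applying the rule to each of the 16 symbols of bbbbbbbbbbbbbbbe gives the pieces bb bb bb bb bb bb bb bb bb bb bb bb bb bb bb be, which concatenate to the answer.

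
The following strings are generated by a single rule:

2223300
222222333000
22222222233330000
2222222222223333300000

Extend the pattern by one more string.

222222222222222333333000000

Each string has the form 2^{3n} 3^{n+1} 0^{n+1} (n = 1, 2, …).
At n = 5 the blocks have lengths 15, 6, 6.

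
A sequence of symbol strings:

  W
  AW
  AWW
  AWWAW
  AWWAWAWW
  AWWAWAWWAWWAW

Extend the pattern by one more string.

AWWAWAWWAWWAWAWWAWAWW

Each term (from the third on) is the previous term followed by the one before it: term 3 = AW·W = AWW.
So term 7 is AWWAWAWWAWWAW·AWWAWAWW.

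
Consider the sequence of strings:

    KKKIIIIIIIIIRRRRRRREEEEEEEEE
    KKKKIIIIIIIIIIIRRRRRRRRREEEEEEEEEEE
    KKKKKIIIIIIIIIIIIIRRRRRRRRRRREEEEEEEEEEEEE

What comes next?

Reading off run lengths: K runs 3, 4, 5; I runs 9, 11, 13; R runs 7, 9, 11; E runs 9, 11, 13 — each is linear in n, where the shown terms are n = 3, 4, 5.
For the next term, n = 6, so the run lengths are 6, 15, 13, 15.

KKKKKKIIIIIIIIIIIIIIIRRRRRRRRRRRRREEEEEEEEEEEEEEE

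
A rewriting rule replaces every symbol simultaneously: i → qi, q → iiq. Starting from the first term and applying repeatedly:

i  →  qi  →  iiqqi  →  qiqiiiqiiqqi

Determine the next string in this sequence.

Apply φ to qiqiiiqiiqqi symbol by symbol: q→iiq, i→qi, q→iiq, i→qi, i→qi, i→qi, q→iiq, i→qi, i→qi, q→iiq, q→iiq, i→qi; joined: iiq qi iiq qi qi qi iiq qi qi iiq iiq qi.

iiqqiiiqqiqiqiiiqqiqiiiqiiqqi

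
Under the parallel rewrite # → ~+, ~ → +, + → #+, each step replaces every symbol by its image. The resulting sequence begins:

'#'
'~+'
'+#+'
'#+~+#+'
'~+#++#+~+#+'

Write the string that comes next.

Apply φ to ~+#++#+~+#+ symbol by symbol: ~→+, +→#+, #→~+, +→#+, +→#+, #→~+, +→#+, ~→+, +→#+, #→~+, +→#+; joined: + #+ ~+ #+ #+ ~+ #+ + #+ ~+ #+.

+#+~+#+#+~+#++#+~+#+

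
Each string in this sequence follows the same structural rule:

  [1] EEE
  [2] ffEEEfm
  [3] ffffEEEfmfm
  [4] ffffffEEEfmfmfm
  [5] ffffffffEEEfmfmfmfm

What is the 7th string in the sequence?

Each term wraps the previous one in ff on the left and fm on the right.
From ffffffffEEEfmfmfmfm, 2 further steps: ffffffffEEEfmfmfmfm → ffffffffffEEEfmfmfmfmfm → (answer).

ffffffffffffEEEfmfmfmfmfmfm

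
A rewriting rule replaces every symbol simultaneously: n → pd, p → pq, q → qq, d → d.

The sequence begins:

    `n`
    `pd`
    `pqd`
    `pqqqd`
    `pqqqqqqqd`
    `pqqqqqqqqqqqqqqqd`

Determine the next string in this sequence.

Applying the rule to each of the 17 symbols of pqqqqqqqqqqqqqqqd gives the pieces pq qq qq qq qq qq qq qq qq qq qq qq qq qq qq qq d, which concatenate to the answer.

pqqqqqqqqqqqqqqqqqqqqqqqqqqqqqqqd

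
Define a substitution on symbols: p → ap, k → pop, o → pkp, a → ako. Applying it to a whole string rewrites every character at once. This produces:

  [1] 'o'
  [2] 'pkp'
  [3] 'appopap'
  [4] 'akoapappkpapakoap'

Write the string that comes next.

Applying the rule to each of the 17 symbols of akoapappkpapakoap gives the pieces ako pop pkp ako ap ako ap ap pop ap ako ap ako pop pkp ako ap, which concatenate to the answer.

akopoppkpakoapakoapappopapakoapakopoppkpakoap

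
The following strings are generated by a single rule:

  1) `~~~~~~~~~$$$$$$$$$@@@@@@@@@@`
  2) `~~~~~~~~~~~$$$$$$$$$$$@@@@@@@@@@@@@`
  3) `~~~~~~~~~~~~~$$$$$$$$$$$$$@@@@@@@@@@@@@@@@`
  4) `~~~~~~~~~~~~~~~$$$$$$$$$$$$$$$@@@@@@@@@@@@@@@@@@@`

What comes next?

Term n consists of 2n+3 ~'s, followed by 2n+3 $'s, followed by 3n+1 @'s, where the shown terms are n = 3, 4, 5, 6.
Setting n = 7 gives 17, 17, 22 characters in each block.

~~~~~~~~~~~~~~~~~$$$$$$$$$$$$$$$$$@@@@@@@@@@@@@@@@@@@@@@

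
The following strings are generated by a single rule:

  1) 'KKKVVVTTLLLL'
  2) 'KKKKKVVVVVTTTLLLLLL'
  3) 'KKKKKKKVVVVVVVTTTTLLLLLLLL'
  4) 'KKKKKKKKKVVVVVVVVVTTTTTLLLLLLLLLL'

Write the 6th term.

KKKKKKKKKKKKKVVVVVVVVVVVVVTTTTTTTLLLLLLLLLLLLLL

Term n consists of 2n+1 K's, followed by 2n+1 V's, followed by n+1 T's, followed by 2n+2 L's (n = 1, 2, …).
Setting n = 6 gives 13, 13, 7, 14 characters in each block.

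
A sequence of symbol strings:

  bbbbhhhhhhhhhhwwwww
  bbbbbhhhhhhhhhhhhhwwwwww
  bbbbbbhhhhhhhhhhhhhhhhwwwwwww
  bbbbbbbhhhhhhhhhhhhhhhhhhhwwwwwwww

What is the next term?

Reading off run lengths: b runs 4, 5, 6, 7; h runs 10, 13, 16, 19; w runs 5, 6, 7, 8 — each is linear in n, where the shown terms are n = 3, 4, 5, 6.
Setting n = 7 gives 8, 22, 9 characters in each block.

bbbbbbbbhhhhhhhhhhhhhhhhhhhhhhwwwwwwwww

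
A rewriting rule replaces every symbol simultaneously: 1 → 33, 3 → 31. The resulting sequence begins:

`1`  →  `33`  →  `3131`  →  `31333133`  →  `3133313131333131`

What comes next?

31333131313331333133313131333133

φ(3133313131333131) expands symbol-by-symbol to 31 33 31 31 31 33 31 33 31 33 31 31 31 33 31 33; joining the 16 pieces gives the next term.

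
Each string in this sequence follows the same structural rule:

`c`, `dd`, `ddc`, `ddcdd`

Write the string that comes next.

ddcddddc

From term 3 onward, concatenate the last term with the second-to-last: dd·c = ddc, ddc·dd = ddcdd, …
So term 5 is ddcdd·ddc.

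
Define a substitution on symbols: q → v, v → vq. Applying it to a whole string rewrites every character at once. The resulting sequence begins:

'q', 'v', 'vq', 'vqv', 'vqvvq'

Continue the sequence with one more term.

vqvvqvqv

Expanding vqvvq: v→vq, q→v, v→vq, v→vq, q→v. Concatenated: vq v vq vq v.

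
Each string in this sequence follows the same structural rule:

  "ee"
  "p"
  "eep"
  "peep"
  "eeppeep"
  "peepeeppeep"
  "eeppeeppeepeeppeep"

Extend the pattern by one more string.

This is a Fibonacci-style word recurrence s(k) = s(k−2)·s(k−1): e.g. ee·p = eep.
The next term joins peepeeppeep and eeppeeppeepeeppeep.

peepeeppeepeeppeeppeepeeppeep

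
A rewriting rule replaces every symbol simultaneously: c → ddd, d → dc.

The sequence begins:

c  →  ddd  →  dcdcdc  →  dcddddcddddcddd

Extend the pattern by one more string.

dcddddcdcdcdcddddcdcdcdcddddcdcdc

Applying the rule to each of the 15 symbols of dcddddcddddcddd gives the pieces dc ddd dc dc dc dc ddd dc dc dc dc ddd dc dc dc, which concatenate to the answer.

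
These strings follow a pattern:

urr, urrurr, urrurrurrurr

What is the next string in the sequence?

Each string is two copies of the previous one concatenated.
Doubling urrurrurrurr:

urrurrurrurrurrurrurrurr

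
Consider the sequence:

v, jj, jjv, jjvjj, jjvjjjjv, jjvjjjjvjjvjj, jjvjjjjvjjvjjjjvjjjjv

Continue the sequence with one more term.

jjvjjjjvjjvjjjjvjjjjvjjvjjjjvjjvjj

From term 3 onward, concatenate the last term with the second-to-last: jj·v = jjv, jjv·jj = jjvjj, …
Continuing: jjvjjjjvjjvjjjjvjjjjv · jjvjjjjvjjvjj gives term 8.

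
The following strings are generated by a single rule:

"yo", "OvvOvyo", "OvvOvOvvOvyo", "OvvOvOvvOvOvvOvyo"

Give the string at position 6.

Each term is the previous one with OvvOv prepended.
From OvvOvOvvOvOvvOvyo, 2 further steps: OvvOvOvvOvOvvOvyo → OvvOvOvvOvOvvOvOvvOvyo → (answer).

OvvOvOvvOvOvvOvOvvOvOvvOvyo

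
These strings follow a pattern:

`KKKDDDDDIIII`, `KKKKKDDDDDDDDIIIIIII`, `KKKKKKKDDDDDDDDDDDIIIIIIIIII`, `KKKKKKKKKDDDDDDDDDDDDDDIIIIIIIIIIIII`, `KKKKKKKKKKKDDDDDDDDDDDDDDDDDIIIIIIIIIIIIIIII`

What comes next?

Term n consists of 2n-1 K's, followed by 3n-1 D's, followed by 3n-2 I's, where the shown terms are n = 2, 3, 4, 5, 6.
Setting n = 7 gives 13, 20, 19 characters in each block.

KKKKKKKKKKKKKDDDDDDDDDDDDDDDDDDDDIIIIIIIIIIIIIIIIIII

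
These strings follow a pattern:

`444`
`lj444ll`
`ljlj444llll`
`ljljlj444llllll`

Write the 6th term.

Each term wraps the previous one in lj on the left and ll on the right.
From ljljlj444llllll, 2 further steps: ljljlj444llllll → ljljljlj444llllllll → (answer).

ljljljljlj444llllllllll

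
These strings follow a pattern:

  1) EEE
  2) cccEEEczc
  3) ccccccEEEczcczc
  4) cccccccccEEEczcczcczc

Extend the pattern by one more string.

s(k+1) = ccc·s(k)·czc, so each term gains ccc as a prefix and czc as a suffix.
Applying this once more to cccccccccEEEczcczcczc:

ccccccccccccEEEczcczcczcczc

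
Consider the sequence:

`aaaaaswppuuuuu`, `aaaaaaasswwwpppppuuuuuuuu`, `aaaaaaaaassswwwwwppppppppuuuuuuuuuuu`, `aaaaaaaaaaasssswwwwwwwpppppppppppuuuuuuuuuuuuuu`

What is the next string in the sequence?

aaaaaaaaaaaaassssswwwwwwwwwppppppppppppppuuuuuuuuuuuuuuuuu

Reading off run lengths: a runs 5, 7, 9, 11; s runs 1, 2, 3, 4; w runs 1, 3, 5, 7; p runs 2, 5, 8, 11; u runs 5, 8, 11, 14 — each is linear in n (n = 1, 2, …).
At n = 5 the blocks have lengths 13, 5, 9, 14, 17.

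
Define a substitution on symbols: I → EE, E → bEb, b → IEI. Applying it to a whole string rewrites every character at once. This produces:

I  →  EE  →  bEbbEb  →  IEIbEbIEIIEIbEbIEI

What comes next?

EEbEbEEIEIbEbIEIEEbEbEEEEbEbEEIEIbEbIEIEEbEbEE

Applying the rule to each of the 18 symbols of IEIbEbIEIIEIbEbIEI gives the pieces EE bEb EE IEI bEb IEI EE bEb EE EE bEb EE IEI bEb IEI EE bEb EE, which concatenate to the answer.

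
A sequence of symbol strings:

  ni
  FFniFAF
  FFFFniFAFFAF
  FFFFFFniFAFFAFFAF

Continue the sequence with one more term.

Every step adds FF to the front and FAF to the end of the previous string.
Applying this once more to FFFFFFniFAFFAFFAF:

FFFFFFFFniFAFFAFFAFFAF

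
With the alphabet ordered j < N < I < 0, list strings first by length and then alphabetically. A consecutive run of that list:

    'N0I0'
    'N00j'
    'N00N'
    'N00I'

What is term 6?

Ijjj

Stepping forward 2 times from N00I: N00I → N000, then the target.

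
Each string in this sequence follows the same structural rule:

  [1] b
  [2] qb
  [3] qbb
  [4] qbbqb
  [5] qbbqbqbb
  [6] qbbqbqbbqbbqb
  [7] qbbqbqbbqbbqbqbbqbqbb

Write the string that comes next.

This is a Fibonacci-style word recurrence s(k) = s(k−1)·s(k−2): e.g. qb·b = qbb.
The next term joins qbbqbqbbqbbqbqbbqbqbb and qbbqbqbbqbbqb.

qbbqbqbbqbbqbqbbqbqbbqbbqbqbbqbbqb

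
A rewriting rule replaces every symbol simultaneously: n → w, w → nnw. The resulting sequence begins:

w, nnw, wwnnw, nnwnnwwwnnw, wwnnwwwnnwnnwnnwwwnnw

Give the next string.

nnwnnwwwnnwnnwnnwwwnnwwwnnwwwnnwnnwnnwwwnnw

Applying the rule to each of the 21 symbols of wwnnwwwnnwnnwnnwwwnnw gives the pieces nnw nnw w w nnw nnw nnw w w nnw w w nnw w w nnw nnw nnw w w nnw, which concatenate to the answer.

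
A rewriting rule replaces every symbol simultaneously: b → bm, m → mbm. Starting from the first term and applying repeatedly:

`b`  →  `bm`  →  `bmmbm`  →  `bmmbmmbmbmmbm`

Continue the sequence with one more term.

bmmbmmbmbmmbmmbmbmmbmbmmbmmbmbmmbm

Replace each of the 13 characters of bmmbmmbmbmmbm in place — bm mbm mbm bm mbm mbm bm mbm bm mbm mbm bm mbm — and concatenate.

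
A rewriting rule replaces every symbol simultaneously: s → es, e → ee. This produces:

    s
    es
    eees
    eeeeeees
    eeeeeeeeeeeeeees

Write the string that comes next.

Applying the rule to each of the 16 symbols of eeeeeeeeeeeeeees gives the pieces ee ee ee ee ee ee ee ee ee ee ee ee ee ee ee es, which concatenate to the answer.

eeeeeeeeeeeeeeeeeeeeeeeeeeeeeees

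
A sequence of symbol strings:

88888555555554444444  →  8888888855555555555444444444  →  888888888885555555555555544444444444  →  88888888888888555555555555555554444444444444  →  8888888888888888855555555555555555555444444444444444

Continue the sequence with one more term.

Each string has the form 8^{3n-1} 5^{3n+2} 4^{2n+3}, where the shown terms are n = 2, 3, 4, 5, 6.
At n = 7 the blocks have lengths 20, 23, 17.

888888888888888888885555555555555555555555544444444444444444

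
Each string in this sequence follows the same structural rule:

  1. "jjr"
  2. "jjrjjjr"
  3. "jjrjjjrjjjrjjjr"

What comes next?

s(k+1) = s(k)·j·s(k) — each term doubles the last with 'j' between the halves.
Doubling jjrjjjrjjjrjjjr with 'j' between the halves:

jjrjjjrjjjrjjjrjjjrjjjrjjjrjjjr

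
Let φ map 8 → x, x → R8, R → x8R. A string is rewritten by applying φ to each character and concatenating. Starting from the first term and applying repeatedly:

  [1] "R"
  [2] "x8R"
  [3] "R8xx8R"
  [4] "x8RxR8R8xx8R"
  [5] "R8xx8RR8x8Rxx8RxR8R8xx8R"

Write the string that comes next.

Rewriting the 24 symbols of R8xx8RR8x8Rxx8RxR8R8xx8R one by one yields x8R x R8 R8 x x8R x8R x R8 x x8R R8 R8 x x8R R8 x8R x x8R x R8 R8 x x8R; concatenated:

x8RxR8R8xx8Rx8RxR8xx8RR8R8xx8RR8x8Rxx8RxR8R8xx8R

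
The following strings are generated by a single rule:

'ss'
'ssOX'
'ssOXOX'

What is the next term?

ssOXOXOX

The strings grow by a fixed suffix OX each time.
One more step from ssOXOX gives the answer.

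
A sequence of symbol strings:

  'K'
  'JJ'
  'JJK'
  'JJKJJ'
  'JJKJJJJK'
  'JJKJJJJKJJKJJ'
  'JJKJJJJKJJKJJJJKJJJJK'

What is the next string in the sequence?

JJKJJJJKJJKJJJJKJJJJKJJKJJJJKJJKJJ

From term 3 onward, concatenate the last term with the second-to-last: JJ·K = JJK, JJK·JJ = JJKJJ, …
So term 8 is JJKJJJJKJJKJJJJKJJJJK·JJKJJJJKJJKJJ.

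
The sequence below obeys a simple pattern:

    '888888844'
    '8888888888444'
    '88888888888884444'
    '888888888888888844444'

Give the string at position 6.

Term n consists of 3n+1 8's, followed by n 4's, where the shown terms are n = 2, 3, 4, 5.
At n = 7 the blocks have lengths 22, 7.

88888888888888888888884444444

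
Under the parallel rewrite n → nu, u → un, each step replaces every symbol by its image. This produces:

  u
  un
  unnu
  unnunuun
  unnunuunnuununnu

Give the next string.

φ(unnunuunnuununnu) expands symbol-by-symbol to un nu nu un nu un un nu nu un un nu un nu nu un; joining the 16 pieces gives the next term.

unnunuunnuununnunuununnuunnunuun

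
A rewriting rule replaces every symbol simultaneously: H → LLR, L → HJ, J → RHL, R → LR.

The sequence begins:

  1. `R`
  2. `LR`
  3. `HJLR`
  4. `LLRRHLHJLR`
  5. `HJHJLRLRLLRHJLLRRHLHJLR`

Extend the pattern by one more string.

LLRRHLLLRRHLHJLRHJLRHJHJLRLLRRHLHJHJLRLRLLRHJLLRRHLHJLR

Replace each of the 23 characters of HJHJLRLRLLRHJLLRRHLHJLR in place — LLR RHL LLR RHL HJ LR HJ LR HJ HJ LR LLR RHL HJ HJ LR LR LLR HJ LLR RHL HJ LR — and concatenate.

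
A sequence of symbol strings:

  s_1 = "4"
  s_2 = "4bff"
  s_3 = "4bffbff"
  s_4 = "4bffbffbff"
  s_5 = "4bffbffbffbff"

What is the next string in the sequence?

4bffbffbffbffbff

Each term is the previous one with bff appended.
One more step from 4bffbffbffbff gives the answer.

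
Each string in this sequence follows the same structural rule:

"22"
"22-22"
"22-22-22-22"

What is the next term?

22-22-22-22-22-22-22-22

Every step duplicates the string with '-' between the halves.
So the next term is two copies of 22-22-22-22 with '-' between the halves.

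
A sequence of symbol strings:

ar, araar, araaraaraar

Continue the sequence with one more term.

araaraaraaraaraaraaraar

Each string is two copies of the previous one joined by 'a'.
So the next term is two copies of araaraaraar with 'a' between the halves.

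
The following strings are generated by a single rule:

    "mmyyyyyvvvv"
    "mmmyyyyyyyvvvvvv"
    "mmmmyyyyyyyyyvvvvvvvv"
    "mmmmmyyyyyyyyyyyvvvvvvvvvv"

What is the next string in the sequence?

mmmmmmyyyyyyyyyyyyyvvvvvvvvvvvv

The n-th term is n m's then 2n+1 y's then 2n v's, where the shown terms are n = 2, 3, 4, 5.
At n = 6 the blocks have lengths 6, 13, 12.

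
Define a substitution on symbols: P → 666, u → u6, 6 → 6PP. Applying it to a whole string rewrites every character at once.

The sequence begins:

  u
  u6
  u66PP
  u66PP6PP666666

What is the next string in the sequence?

u66PP6PP6666666PP6666666PP6PP6PP6PP6PP6PP

φ(u66PP6PP666666) expands symbol-by-symbol to u6 6PP 6PP 666 666 6PP 666 666 6PP 6PP 6PP 6PP 6PP 6PP; joining the 14 pieces gives the next term.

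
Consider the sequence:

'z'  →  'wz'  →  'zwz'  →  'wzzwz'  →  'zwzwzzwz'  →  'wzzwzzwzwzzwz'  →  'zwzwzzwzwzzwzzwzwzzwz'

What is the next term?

wzzwzzwzwzzwzzwzwzzwzwzzwzzwzwzzwz

This is a Fibonacci-style word recurrence s(k) = s(k−2)·s(k−1): e.g. z·wz = zwz.
Continuing: wzzwzzwzwzzwz · zwzwzzwzwzzwzzwzwzzwz gives term 8.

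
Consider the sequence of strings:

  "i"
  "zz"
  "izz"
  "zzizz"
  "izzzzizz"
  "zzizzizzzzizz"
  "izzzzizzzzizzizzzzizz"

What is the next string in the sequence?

zzizzizzzzizzizzzzizzzzizzizzzzizz

From term 3 onward, concatenate the second-to-last term with the last: i·zz = izz, zz·izz = zzizz, …
The next term joins zzizzizzzzizz and izzzzizzzzizzizzzzizz.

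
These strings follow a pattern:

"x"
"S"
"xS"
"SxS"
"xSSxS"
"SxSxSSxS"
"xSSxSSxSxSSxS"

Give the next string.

SxSxSSxSxSSxSSxSxSSxS

Each term (from the third on) is the two preceding terms concatenated in order: term 3 = x·S = xS.
So term 8 is SxSxSSxS·xSSxSSxSxSSxS.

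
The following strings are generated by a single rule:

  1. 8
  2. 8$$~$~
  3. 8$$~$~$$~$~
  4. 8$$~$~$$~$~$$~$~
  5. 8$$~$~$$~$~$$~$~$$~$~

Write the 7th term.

8$$~$~$$~$~$$~$~$$~$~$$~$~$$~$~

The strings grow by a fixed suffix $$~$~ each time.
From 8$$~$~$$~$~$$~$~$$~$~, 2 further steps: 8$$~$~$$~$~$$~$~$$~$~ → 8$$~$~$$~$~$$~$~$$~$~$$~$~ → (answer).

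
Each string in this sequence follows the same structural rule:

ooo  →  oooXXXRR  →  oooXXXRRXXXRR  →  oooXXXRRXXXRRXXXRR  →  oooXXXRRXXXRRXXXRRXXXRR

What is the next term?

Every step adds XXXRR to the end: s(k+1) = s(k)·XXXRR.
Applying this once more to oooXXXRRXXXRRXXXRRXXXRR:

oooXXXRRXXXRRXXXRRXXXRRXXXRR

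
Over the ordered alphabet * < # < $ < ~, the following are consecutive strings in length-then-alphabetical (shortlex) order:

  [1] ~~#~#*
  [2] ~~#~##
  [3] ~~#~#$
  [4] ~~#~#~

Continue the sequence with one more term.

Find the rightmost character of ~~#~#~ below ~, bump it to the next letter, and reset everything to its right to *.

~~#~$*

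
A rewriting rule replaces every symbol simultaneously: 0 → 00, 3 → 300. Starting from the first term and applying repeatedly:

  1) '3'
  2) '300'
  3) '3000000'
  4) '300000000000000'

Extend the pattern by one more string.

φ(300000000000000) expands symbol-by-symbol to 300 00 00 00 00 00 00 00 00 00 00 00 00 00 00; joining the 15 pieces gives the next term.

3000000000000000000000000000000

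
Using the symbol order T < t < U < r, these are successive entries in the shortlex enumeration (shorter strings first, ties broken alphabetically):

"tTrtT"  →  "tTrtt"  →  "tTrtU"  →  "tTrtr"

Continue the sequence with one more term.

Find the rightmost character of tTrtr below r, bump it to the next letter, and reset everything to its right to T.

tTrUT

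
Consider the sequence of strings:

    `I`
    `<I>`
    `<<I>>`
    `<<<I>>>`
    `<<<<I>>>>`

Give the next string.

Each term wraps the previous one in < on the left and > on the right.
Applying this once more to <<<<I>>>>:

<<<<<I>>>>>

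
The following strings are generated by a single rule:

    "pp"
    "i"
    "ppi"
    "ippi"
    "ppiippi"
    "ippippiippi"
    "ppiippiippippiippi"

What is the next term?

From term 3 onward, concatenate the second-to-last term with the last: pp·i = ppi, i·ppi = ippi, …
The next term joins ippippiippi and ppiippiippippiippi.

ippippiippippiippiippippiippi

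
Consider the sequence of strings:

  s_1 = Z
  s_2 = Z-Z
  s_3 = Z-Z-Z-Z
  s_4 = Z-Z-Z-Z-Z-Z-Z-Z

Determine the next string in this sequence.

Each string is two copies of the previous one joined by '-'.
Doubling Z-Z-Z-Z-Z-Z-Z-Z with '-' between the halves:

Z-Z-Z-Z-Z-Z-Z-Z-Z-Z-Z-Z-Z-Z-Z-Z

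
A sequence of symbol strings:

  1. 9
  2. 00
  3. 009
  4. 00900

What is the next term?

00900009

This is a Fibonacci-style word recurrence s(k) = s(k−1)·s(k−2): e.g. 00·9 = 009.
The next term joins 00900 and 009.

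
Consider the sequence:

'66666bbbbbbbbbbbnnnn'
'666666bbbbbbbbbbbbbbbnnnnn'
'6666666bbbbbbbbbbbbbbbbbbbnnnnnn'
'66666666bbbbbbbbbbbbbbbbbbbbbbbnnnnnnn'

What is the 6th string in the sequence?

The n-th term is n+2 6's then 4n-1 b's then n+1 n's, where the shown terms are n = 3, 4, 5, 6.
Setting n = 8 gives 10, 31, 9 characters in each block.

6666666666bbbbbbbbbbbbbbbbbbbbbbbbbbbbbbbnnnnnnnnn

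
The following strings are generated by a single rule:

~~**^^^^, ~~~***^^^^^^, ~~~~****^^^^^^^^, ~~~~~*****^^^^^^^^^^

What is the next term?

Reading off run lengths: ~ runs 2, 3, 4, 5; * runs 2, 3, 4, 5; ^ runs 4, 6, 8, 10 — each is linear in n, where the shown terms are n = 2, 3, 4, 5.
For the next term, n = 6, so the run lengths are 6, 6, 12.

~~~~~~******^^^^^^^^^^^^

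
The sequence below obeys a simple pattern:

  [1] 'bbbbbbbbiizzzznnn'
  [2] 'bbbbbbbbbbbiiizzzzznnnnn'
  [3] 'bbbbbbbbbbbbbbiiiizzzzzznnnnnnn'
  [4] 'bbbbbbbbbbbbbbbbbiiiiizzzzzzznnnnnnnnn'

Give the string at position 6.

bbbbbbbbbbbbbbbbbbbbbbbiiiiiiizzzzzzzzznnnnnnnnnnnnn

Each string has the form b^{3n+2} i^{n} z^{n+2} n^{2n-1}, where the shown terms are n = 2, 3, 4, 5.
At n = 7 the blocks have lengths 23, 7, 9, 13.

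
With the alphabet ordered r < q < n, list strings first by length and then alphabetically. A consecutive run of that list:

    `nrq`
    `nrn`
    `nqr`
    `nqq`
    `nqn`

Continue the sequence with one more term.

The successor of nqn increments the rightmost position that isn't already n and resets every position after it to r.

nnr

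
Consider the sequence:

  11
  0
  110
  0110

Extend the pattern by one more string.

From term 3 onward, concatenate the second-to-last term with the last: 11·0 = 110, 0·110 = 0110, …
The next term joins 110 and 0110.

1100110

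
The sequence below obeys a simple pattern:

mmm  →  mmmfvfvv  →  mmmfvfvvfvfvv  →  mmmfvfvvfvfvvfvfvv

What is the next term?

Each term is the previous one with fvfvv appended.
So the next term is mmmfvfvvfvfvvfvfvv·fvfvv.

mmmfvfvvfvfvvfvfvvfvfvv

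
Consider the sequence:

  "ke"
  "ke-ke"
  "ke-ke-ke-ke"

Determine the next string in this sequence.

s(k+1) = s(k)·-·s(k) — each term doubles the last with '-' between the halves.
So the next term is two copies of ke-ke-ke-ke with '-' between the halves.

ke-ke-ke-ke-ke-ke-ke-ke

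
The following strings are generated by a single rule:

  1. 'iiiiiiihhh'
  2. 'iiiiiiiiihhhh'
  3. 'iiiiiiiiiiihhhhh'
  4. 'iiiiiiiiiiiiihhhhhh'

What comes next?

iiiiiiiiiiiiiiihhhhhhh

Each string has the form i^{2n+1} h^{n}, where the shown terms are n = 3, 4, 5, 6.
At n = 7 the blocks have lengths 15, 7.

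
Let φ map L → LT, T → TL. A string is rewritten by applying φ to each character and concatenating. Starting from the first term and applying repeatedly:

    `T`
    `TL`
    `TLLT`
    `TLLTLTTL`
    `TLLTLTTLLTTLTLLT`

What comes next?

Applying the rule to each of the 16 symbols of TLLTLTTLLTTLTLLT gives the pieces TL LT LT TL LT TL TL LT LT TL TL LT TL LT LT TL, which concatenate to the answer.

TLLTLTTLLTTLTLLTLTTLTLLTTLLTLTTL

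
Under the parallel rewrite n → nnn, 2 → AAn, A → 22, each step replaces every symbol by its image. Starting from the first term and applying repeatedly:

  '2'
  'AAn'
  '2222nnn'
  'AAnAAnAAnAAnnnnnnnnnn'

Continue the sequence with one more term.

Replace each of the 21 characters of AAnAAnAAnAAnnnnnnnnnn in place — 22 22 nnn 22 22 nnn 22 22 nnn 22 22 nnn nnn nnn nnn nnn nnn nnn nnn nnn nnn — and concatenate.

2222nnn2222nnn2222nnn2222nnnnnnnnnnnnnnnnnnnnnnnnnnnnnn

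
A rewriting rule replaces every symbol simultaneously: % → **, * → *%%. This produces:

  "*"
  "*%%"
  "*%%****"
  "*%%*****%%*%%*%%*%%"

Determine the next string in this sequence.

Rewriting the 19 symbols of *%%*****%%*%%*%%*%% one by one yields *%% ** ** *%% *%% *%% *%% *%% ** ** *%% ** ** *%% ** ** *%% ** **; concatenated:

*%%*****%%*%%*%%*%%*%%*****%%*****%%*****%%****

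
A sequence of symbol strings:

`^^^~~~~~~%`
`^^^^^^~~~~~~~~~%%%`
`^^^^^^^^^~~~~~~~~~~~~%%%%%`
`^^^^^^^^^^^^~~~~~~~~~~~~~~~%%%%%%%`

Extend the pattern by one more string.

Reading off run lengths: ^ runs 3, 6, 9, 12; ~ runs 6, 9, 12, 15; % runs 1, 3, 5, 7 — each is linear in n (n = 1, 2, …).
For the next term, n = 5, so the run lengths are 15, 18, 9.

^^^^^^^^^^^^^^^~~~~~~~~~~~~~~~~~~%%%%%%%%%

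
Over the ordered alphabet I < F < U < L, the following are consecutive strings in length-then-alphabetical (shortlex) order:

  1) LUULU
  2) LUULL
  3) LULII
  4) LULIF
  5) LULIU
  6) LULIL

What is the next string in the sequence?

LULFI

The successor of LULIL increments the rightmost position that isn't already L and resets every position after it to I.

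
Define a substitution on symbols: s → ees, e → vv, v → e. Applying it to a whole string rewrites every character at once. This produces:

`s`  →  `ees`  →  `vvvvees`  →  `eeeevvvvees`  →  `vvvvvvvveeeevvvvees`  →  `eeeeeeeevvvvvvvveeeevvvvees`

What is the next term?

Rewriting the 27 symbols of eeeeeeeevvvvvvvveeeevvvvees one by one yields vv vv vv vv vv vv vv vv e e e e e e e e vv vv vv vv e e e e vv vv ees; concatenated:

vvvvvvvvvvvvvvvveeeeeeeevvvvvvvveeeevvvvees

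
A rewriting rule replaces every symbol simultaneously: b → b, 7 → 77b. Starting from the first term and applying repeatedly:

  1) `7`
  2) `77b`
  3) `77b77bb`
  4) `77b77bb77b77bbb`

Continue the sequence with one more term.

77b77bb77b77bbb77b77bb77b77bbbb

φ(77b77bb77b77bbb) expands symbol-by-symbol to 77b 77b b 77b 77b b b 77b 77b b 77b 77b b b b; joining the 15 pieces gives the next term.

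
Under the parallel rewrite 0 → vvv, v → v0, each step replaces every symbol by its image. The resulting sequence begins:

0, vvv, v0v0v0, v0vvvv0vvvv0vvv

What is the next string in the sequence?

φ(v0vvvv0vvvv0vvv) expands symbol-by-symbol to v0 vvv v0 v0 v0 v0 vvv v0 v0 v0 v0 vvv v0 v0 v0; joining the 15 pieces gives the next term.

v0vvvv0v0v0v0vvvv0v0v0v0vvvv0v0v0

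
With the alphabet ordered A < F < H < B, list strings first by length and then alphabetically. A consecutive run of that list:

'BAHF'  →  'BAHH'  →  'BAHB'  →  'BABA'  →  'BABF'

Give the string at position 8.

BFAA

Advancing 3 positions from BABF through BABF → BABH → BABB reaches term 8.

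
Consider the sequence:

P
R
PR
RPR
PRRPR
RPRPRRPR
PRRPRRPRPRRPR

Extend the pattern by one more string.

RPRPRRPRPRRPRRPRPRRPR

From term 3 onward, concatenate the second-to-last term with the last: P·R = PR, R·PR = RPR, …
Continuing: RPRPRRPR · PRRPRRPRPRRPR gives term 8.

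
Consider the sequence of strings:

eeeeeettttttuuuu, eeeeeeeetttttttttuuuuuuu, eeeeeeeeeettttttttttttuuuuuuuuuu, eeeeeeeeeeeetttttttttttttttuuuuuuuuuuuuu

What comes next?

Term n consists of 2n+2 e's, followed by 3n t's, followed by 3n-2 u's, where the shown terms are n = 2, 3, 4, 5.
At n = 6 the blocks have lengths 14, 18, 16.

eeeeeeeeeeeeeettttttttttttttttttuuuuuuuuuuuuuuuu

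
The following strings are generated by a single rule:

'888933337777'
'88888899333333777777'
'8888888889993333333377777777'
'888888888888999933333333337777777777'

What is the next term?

Each string has the form 8^{3n} 9^{n} 3^{2n+2} 7^{2n+2} (n = 1, 2, …).
For the next term, n = 5, so the run lengths are 15, 5, 12, 12.

88888888888888899999333333333333777777777777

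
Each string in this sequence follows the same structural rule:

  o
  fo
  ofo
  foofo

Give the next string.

ofofoofo

This is a Fibonacci-style word recurrence s(k) = s(k−2)·s(k−1): e.g. o·fo = ofo.
The next term joins ofo and foofo.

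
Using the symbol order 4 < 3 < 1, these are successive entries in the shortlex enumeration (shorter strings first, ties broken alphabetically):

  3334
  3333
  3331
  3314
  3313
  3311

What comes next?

The successor of 3311 increments the rightmost position that isn't already 1 and resets every position after it to 4.

3144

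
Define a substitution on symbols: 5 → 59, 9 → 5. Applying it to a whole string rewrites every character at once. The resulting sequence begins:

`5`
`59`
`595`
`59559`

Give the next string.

Apply φ to 59559 symbol by symbol: 5→59, 9→5, 5→59, 5→59, 9→5; joined: 59 5 59 59 5.

59559595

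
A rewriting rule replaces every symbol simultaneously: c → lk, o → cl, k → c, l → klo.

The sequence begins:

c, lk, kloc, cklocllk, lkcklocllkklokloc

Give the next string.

φ(lkcklocllkklokloc) expands symbol-by-symbol to klo c lk c klo cl lk klo klo c c klo cl c klo cl lk; joining the 17 pieces gives the next term.

kloclkcklocllkkloklocckloclcklocllk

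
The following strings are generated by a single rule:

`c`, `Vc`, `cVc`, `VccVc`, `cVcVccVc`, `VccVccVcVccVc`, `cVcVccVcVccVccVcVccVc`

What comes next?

VccVccVcVccVccVcVccVcVccVccVcVccVc

Each term (from the third on) is the two preceding terms concatenated in order: term 3 = c·Vc = cVc.
So term 8 is VccVccVcVccVc·cVcVccVcVccVccVcVccVc.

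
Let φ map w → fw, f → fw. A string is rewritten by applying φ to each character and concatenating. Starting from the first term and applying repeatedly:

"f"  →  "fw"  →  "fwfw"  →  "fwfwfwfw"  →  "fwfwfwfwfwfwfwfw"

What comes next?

Applying the rule to each of the 16 symbols of fwfwfwfwfwfwfwfw gives the pieces fw fw fw fw fw fw fw fw fw fw fw fw fw fw fw fw, which concatenate to the answer.

fwfwfwfwfwfwfwfwfwfwfwfwfwfwfwfw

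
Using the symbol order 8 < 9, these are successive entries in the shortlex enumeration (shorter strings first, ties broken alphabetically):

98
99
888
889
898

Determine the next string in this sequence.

Treat 898 as a base-2 numeral over the given alphabet and add one, carrying through any trailing 9's.

899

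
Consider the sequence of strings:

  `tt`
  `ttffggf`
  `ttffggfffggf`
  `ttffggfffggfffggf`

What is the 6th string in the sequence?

ttffggfffggfffggfffggfffggf

The strings grow by a fixed suffix ffggf each time.
From ttffggfffggfffggf, 2 further steps: ttffggfffggfffggf → ttffggfffggfffggfffggf → (answer).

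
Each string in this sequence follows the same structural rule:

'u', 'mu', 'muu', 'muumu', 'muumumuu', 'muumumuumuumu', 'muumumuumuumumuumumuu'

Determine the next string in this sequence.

muumumuumuumumuumumuumuumumuumuumu

This is a Fibonacci-style word recurrence s(k) = s(k−1)·s(k−2): e.g. mu·u = muu.
The next term joins muumumuumuumumuumumuu and muumumuumuumu.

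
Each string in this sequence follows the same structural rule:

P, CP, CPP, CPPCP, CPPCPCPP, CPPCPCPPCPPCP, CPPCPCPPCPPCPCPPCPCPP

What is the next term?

CPPCPCPPCPPCPCPPCPCPPCPPCPCPPCPPCP

Each term (from the third on) is the previous term followed by the one before it: term 3 = CP·P = CPP.
The next term joins CPPCPCPPCPPCPCPPCPCPP and CPPCPCPPCPPCP.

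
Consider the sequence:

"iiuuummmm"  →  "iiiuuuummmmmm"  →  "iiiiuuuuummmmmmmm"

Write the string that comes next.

Each string has the form i^{n} u^{n+1} m^{2n}, where the shown terms are n = 2, 3, 4.
At n = 5 the blocks have lengths 5, 6, 10.

iiiiiuuuuuummmmmmmmmm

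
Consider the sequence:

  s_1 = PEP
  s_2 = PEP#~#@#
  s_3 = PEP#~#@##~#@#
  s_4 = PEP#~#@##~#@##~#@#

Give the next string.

PEP#~#@##~#@##~#@##~#@#

The strings grow by a fixed suffix #~#@# each time.
One more step from PEP#~#@##~#@##~#@# gives the answer.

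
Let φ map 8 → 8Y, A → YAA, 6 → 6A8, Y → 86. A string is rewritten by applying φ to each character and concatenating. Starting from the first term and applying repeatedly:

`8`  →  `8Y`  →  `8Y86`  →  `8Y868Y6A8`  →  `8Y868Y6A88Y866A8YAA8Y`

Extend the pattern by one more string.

Applying the rule to each of the 21 symbols of 8Y868Y6A88Y866A8YAA8Y gives the pieces 8Y 86 8Y 6A8 8Y 86 6A8 YAA 8Y 8Y 86 8Y 6A8 6A8 YAA 8Y 86 YAA YAA 8Y 86, which concatenate to the answer.

8Y868Y6A88Y866A8YAA8Y8Y868Y6A86A8YAA8Y86YAAYAA8Y86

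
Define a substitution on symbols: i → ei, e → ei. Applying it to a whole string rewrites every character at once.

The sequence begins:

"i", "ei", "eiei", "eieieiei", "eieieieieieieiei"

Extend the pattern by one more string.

Applying the rule to each of the 16 symbols of eieieieieieieiei gives the pieces ei ei ei ei ei ei ei ei ei ei ei ei ei ei ei ei, which concatenate to the answer.

eieieieieieieieieieieieieieieiei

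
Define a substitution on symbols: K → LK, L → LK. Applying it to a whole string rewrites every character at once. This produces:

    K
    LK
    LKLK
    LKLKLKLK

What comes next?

Expanding LKLKLKLK: L→LK, K→LK, L→LK, K→LK, L→LK, K→LK, L→LK, K→LK. Concatenated: LK LK LK LK LK LK LK LK.

LKLKLKLKLKLKLKLK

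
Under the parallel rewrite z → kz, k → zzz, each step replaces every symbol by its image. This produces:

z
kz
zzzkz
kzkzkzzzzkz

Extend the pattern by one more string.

Expanding kzkzkzzzzkz: k→zzz, z→kz, k→zzz, z→kz, k→zzz, z→kz, z→kz, z→kz, z→kz, k→zzz, z→kz. Concatenated: zzz kz zzz kz zzz kz kz kz kz zzz kz.

zzzkzzzzkzzzzkzkzkzkzzzzkz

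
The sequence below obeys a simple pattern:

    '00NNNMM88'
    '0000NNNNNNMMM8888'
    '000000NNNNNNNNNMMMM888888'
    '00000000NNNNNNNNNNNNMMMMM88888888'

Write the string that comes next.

The n-th term is 2n 0's then 3n N's then n+1 M's then 2n 8's (n = 1, 2, …).
At n = 5 the blocks have lengths 10, 15, 6, 10.

0000000000NNNNNNNNNNNNNNNMMMMMM8888888888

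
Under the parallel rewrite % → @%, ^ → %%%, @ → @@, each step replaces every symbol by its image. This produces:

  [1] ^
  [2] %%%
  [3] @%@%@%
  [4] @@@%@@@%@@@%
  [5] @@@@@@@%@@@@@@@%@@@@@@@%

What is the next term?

Rewriting the 24 symbols of @@@@@@@%@@@@@@@%@@@@@@@% one by one yields @@ @@ @@ @@ @@ @@ @@ @% @@ @@ @@ @@ @@ @@ @@ @% @@ @@ @@ @@ @@ @@ @@ @%; concatenated:

@@@@@@@@@@@@@@@%@@@@@@@@@@@@@@@%@@@@@@@@@@@@@@@%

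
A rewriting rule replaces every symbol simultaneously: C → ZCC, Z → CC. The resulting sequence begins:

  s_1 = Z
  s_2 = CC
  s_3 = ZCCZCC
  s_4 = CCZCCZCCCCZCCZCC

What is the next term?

Replace each of the 16 characters of CCZCCZCCCCZCCZCC in place — ZCC ZCC CC ZCC ZCC CC ZCC ZCC ZCC ZCC CC ZCC ZCC CC ZCC ZCC — and concatenate.

ZCCZCCCCZCCZCCCCZCCZCCZCCZCCCCZCCZCCCCZCCZCC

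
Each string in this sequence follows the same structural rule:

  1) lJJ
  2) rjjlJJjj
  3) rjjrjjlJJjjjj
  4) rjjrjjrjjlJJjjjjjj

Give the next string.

Each term wraps the previous one in rjj on the left and jj on the right.
So the next term is rjj·rjjrjjrjjlJJjjjjjj·jj.

rjjrjjrjjrjjlJJjjjjjjjj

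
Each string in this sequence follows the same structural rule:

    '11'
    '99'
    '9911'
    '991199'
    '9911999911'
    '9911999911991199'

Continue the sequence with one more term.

Each term (from the third on) is the previous term followed by the one before it: term 3 = 99·11 = 9911.
So term 7 is 9911999911991199·9911999911.

99119999119911999911999911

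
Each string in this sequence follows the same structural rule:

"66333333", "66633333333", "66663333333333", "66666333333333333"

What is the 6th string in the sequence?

Reading off run lengths: 6 runs 2, 3, 4, 5; 3 runs 6, 8, 10, 12 — each is linear in n, where the shown terms are n = 3, 4, 5, 6.
At n = 8 the blocks have lengths 7, 16.

66666663333333333333333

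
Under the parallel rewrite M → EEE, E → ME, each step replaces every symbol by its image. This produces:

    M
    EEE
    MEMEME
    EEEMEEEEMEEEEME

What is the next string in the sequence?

Replace each of the 15 characters of EEEMEEEEMEEEEME in place — ME ME ME EEE ME ME ME ME EEE ME ME ME ME EEE ME — and concatenate.

MEMEMEEEEMEMEMEMEEEEMEMEMEMEEEEME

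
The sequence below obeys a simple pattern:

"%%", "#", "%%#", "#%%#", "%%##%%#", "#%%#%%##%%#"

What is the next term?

From term 3 onward, concatenate the second-to-last term with the last: %%·# = %%#, #·%%# = #%%#, …
The next term joins %%##%%# and #%%#%%##%%#.

%%##%%##%%#%%##%%#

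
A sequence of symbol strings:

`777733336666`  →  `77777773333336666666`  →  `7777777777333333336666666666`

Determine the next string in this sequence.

Term n consists of 3n+1 7's, followed by 2n+2 3's, followed by 3n+1 6's (n = 1, 2, …).
For the next term, n = 4, so the run lengths are 13, 10, 13.

777777777777733333333336666666666666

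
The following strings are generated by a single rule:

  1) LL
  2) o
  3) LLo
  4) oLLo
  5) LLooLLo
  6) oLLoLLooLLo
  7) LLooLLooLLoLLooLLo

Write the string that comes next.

oLLoLLooLLoLLooLLooLLoLLooLLo

From term 3 onward, concatenate the second-to-last term with the last: LL·o = LLo, o·LLo = oLLo, …
Continuing: oLLoLLooLLo · LLooLLooLLoLLooLLo gives term 8.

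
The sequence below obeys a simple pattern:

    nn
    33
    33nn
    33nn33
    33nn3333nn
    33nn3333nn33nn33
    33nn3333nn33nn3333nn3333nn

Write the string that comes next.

33nn3333nn33nn3333nn3333nn33nn3333nn33nn33

Each term (from the third on) is the previous term followed by the one before it: term 3 = 33·nn = 33nn.
So term 8 is 33nn3333nn33nn3333nn3333nn·33nn3333nn33nn33.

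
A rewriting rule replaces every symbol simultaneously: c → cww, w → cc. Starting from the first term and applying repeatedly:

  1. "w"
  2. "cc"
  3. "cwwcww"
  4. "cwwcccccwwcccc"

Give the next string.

Rewriting the 14 symbols of cwwcccccwwcccc one by one yields cww cc cc cww cww cww cww cww cc cc cww cww cww cww; concatenated:

cwwcccccwwcwwcwwcwwcwwcccccwwcwwcwwcww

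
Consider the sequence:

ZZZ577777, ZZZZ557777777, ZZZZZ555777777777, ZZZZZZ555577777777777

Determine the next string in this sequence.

The n-th term is n+1 Z's then n-1 5's then 2n+1 7's, where the shown terms are n = 2, 3, 4, 5.
At n = 6 the blocks have lengths 7, 5, 13.

ZZZZZZZ555557777777777777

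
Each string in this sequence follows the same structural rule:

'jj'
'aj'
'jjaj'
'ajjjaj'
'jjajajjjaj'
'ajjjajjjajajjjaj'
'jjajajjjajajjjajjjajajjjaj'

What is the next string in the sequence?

Each term (from the third on) is the two preceding terms concatenated in order: term 3 = jj·aj = jjaj.
The next term joins ajjjajjjajajjjaj and jjajajjjajajjjajjjajajjjaj.

ajjjajjjajajjjajjjajajjjajajjjajjjajajjjaj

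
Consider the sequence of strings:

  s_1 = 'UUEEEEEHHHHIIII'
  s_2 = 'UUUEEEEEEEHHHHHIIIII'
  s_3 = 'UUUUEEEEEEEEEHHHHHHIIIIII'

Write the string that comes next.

Reading off run lengths: U runs 2, 3, 4; E runs 5, 7, 9; H runs 4, 5, 6; I runs 4, 5, 6 — each is linear in n, where the shown terms are n = 3, 4, 5.
For the next term, n = 6, so the run lengths are 5, 11, 7, 7.

UUUUUEEEEEEEEEEEHHHHHHHIIIIIII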